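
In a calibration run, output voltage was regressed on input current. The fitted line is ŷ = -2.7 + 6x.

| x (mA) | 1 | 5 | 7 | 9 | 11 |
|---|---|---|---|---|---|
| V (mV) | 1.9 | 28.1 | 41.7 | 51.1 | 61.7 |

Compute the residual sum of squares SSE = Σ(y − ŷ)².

SSE = 10.96

x=1: ŷ = -2.7 + 6·1 = 3.3; r = 1.9 − 3.3 = -1.4
x=5: ŷ = -2.7 + 6·5 = 27.3; r = 28.1 − 27.3 = 0.8
x=7: ŷ = -2.7 + 6·7 = 39.3; r = 41.7 − 39.3 = 2.4
x=9: ŷ = -2.7 + 6·9 = 51.3; r = 51.1 − 51.3 = -0.2
x=11: ŷ = -2.7 + 6·11 = 63.3; r = 61.7 − 63.3 = -1.6
SSE = 1.96 + 0.64 + 5.76 + 0.04 + 2.56 = 10.96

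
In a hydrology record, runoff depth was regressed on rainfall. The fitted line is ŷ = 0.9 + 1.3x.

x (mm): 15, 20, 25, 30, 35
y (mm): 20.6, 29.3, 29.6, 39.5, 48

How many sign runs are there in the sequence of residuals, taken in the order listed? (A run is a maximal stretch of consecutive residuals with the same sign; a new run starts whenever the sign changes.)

3 runs

x=15: ŷ = 0.9 + 1.3·15 = 20.4; e = 20.6 − 20.4 = 0.2
x=20: ŷ = 0.9 + 1.3·20 = 26.9; e = 29.3 − 26.9 = 2.4
x=25: ŷ = 0.9 + 1.3·25 = 33.4; e = 29.6 − 33.4 = -3.8
x=30: ŷ = 0.9 + 1.3·30 = 39.9; e = 39.5 − 39.9 = -0.4
x=35: ŷ = 0.9 + 1.3·35 = 46.4; e = 48 − 46.4 = 1.6
Signs: + + − − +
Runs: +×2, −×2, +×1 → 3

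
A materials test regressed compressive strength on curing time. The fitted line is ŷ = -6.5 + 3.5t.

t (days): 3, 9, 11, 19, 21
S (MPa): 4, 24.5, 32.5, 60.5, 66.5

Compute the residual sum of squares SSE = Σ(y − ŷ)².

SSE = 1

t=3: ŷ = -6.5 + 3.5·3 = 4; e = 4 − 4 = 0
t=9: ŷ = -6.5 + 3.5·9 = 25; e = 24.5 − 25 = -0.5
t=11: ŷ = -6.5 + 3.5·11 = 32; e = 32.5 − 32 = 0.5
t=19: ŷ = -6.5 + 3.5·19 = 60; e = 60.5 − 60 = 0.5
t=21: ŷ = -6.5 + 3.5·21 = 67; e = 66.5 − 67 = -0.5
SSE = 0 + 0.25 + 0.25 + 0.25 + 0.25 = 1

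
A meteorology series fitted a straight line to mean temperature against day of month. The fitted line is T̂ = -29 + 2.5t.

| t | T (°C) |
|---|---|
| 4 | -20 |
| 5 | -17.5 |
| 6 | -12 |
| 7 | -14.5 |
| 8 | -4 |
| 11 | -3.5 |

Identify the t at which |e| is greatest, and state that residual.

t=4: T̂ = -29 + 2.5·4 = -19; e = -20 − (-19) = -1
t=5: T̂ = -29 + 2.5·5 = -16.5; e = -17.5 − (-16.5) = -1
t=6: T̂ = -29 + 2.5·6 = -14; e = -12 − (-14) = 2
t=7: T̂ = -29 + 2.5·7 = -11.5; e = -14.5 − (-11.5) = -3
t=8: T̂ = -29 + 2.5·8 = -9; e = -4 − (-9) = 5
t=11: T̂ = -29 + 2.5·11 = -1.5; e = -3.5 − (-1.5) = -2
Largest |e| is 5 at t = 8, residual 5.

t = 8, e = 5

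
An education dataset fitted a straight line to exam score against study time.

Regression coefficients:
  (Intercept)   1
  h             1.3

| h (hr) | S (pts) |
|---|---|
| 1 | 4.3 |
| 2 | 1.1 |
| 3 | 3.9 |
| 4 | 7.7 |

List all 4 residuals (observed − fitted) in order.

2, -2.5, -1, 1.5

h=1: ŷ = 1 + 1.3·1 = 2.3; r = 4.3 − 2.3 = 2
h=2: ŷ = 1 + 1.3·2 = 3.6; r = 1.1 − 3.6 = -2.5
h=3: ŷ = 1 + 1.3·3 = 4.9; r = 3.9 − 4.9 = -1
h=4: ŷ = 1 + 1.3·4 = 6.2; r = 7.7 − 6.2 = 1.5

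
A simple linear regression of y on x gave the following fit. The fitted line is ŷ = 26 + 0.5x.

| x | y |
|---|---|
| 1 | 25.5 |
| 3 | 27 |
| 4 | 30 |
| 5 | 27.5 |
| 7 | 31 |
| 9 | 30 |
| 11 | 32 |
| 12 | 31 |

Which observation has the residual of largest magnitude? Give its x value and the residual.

x = 4, r = 2

x=1: ŷ = 26 + 0.5·1 = 26.5; r = 25.5 − 26.5 = -1
x=3: ŷ = 26 + 0.5·3 = 27.5; r = 27 − 27.5 = -0.5
x=4: ŷ = 26 + 0.5·4 = 28; r = 30 − 28 = 2
x=5: ŷ = 26 + 0.5·5 = 28.5; r = 27.5 − 28.5 = -1
x=7: ŷ = 26 + 0.5·7 = 29.5; r = 31 − 29.5 = 1.5
x=9: ŷ = 26 + 0.5·9 = 30.5; r = 30 − 30.5 = -0.5
x=11: ŷ = 26 + 0.5·11 = 31.5; r = 32 − 31.5 = 0.5
x=12: ŷ = 26 + 0.5·12 = 32; r = 31 − 32 = -1
Largest |r| is 2 at x = 4, residual 2.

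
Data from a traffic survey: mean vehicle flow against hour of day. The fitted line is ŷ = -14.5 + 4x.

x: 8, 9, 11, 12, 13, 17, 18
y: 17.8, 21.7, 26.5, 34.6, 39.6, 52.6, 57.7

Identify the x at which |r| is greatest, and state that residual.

x = 11, r = -3

x=8: ŷ = -14.5 + 4·8 = 17.5; r = 17.8 − 17.5 = 0.3
x=9: ŷ = -14.5 + 4·9 = 21.5; r = 21.7 − 21.5 = 0.2
x=11: ŷ = -14.5 + 4·11 = 29.5; r = 26.5 − 29.5 = -3
x=12: ŷ = -14.5 + 4·12 = 33.5; r = 34.6 − 33.5 = 1.1
x=13: ŷ = -14.5 + 4·13 = 37.5; r = 39.6 − 37.5 = 2.1
x=17: ŷ = -14.5 + 4·17 = 53.5; r = 52.6 − 53.5 = -0.9
x=18: ŷ = -14.5 + 4·18 = 57.5; r = 57.7 − 57.5 = 0.2
Largest |r| is 3 at x = 11, residual -3.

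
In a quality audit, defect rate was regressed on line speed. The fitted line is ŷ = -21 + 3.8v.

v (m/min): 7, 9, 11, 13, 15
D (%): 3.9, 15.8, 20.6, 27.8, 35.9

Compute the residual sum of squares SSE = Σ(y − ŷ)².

v=7: ŷ = -21 + 3.8·7 = 5.6; r = 3.9 − 5.6 = -1.7
v=9: ŷ = -21 + 3.8·9 = 13.2; r = 15.8 − 13.2 = 2.6
v=11: ŷ = -21 + 3.8·11 = 20.8; r = 20.6 − 20.8 = -0.2
v=13: ŷ = -21 + 3.8·13 = 28.4; r = 27.8 − 28.4 = -0.6
v=15: ŷ = -21 + 3.8·15 = 36; r = 35.9 − 36 = -0.1
SSE = 2.89 + 6.76 + 0.04 + 0.36 + 0.01 = 10.06

SSE = 10.06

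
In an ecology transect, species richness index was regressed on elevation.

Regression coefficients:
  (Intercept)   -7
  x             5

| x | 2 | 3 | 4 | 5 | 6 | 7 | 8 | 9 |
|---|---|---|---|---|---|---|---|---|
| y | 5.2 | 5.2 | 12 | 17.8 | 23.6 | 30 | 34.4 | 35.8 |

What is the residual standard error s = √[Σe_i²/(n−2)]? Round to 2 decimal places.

s = 2.04

x=2: ŷ = -7 + 5·2 = 3; e = 5.2 − 3 = 2.2
x=3: ŷ = -7 + 5·3 = 8; e = 5.2 − 8 = -2.8
x=4: ŷ = -7 + 5·4 = 13; e = 12 − 13 = -1
x=5: ŷ = -7 + 5·5 = 18; e = 17.8 − 18 = -0.2
x=6: ŷ = -7 + 5·6 = 23; e = 23.6 − 23 = 0.6
x=7: ŷ = -7 + 5·7 = 28; e = 30 − 28 = 2
x=8: ŷ = -7 + 5·8 = 33; e = 34.4 − 33 = 1.4
x=9: ŷ = -7 + 5·9 = 38; e = 35.8 − 38 = -2.2
SSE = 4.84 + 7.84 + 1 + 0.04 + 0.36 + 4 + 1.96 + 4.84 = 24.88
s = √(24.88/6) = √4.14667 ≈ 2.04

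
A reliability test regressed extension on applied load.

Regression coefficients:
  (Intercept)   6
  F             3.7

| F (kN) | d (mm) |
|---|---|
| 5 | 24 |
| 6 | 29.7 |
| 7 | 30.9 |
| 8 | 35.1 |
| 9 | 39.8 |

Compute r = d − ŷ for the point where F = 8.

r = -0.5

ŷ = 6 + 3.7·8 = 35.6
r = 35.1 − 35.6 = -0.5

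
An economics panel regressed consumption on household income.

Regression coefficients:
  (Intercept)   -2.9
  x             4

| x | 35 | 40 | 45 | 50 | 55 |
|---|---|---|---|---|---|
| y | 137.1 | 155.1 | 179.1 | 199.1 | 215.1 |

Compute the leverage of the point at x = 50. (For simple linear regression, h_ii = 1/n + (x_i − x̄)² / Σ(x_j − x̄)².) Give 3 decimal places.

x̄ = (35 + 40 + 45 + 50 + 55)/5 = 45
Σ(x − x̄)² = 100 + 25 + 0 + 25 + 100 = 250
h = 1/5 + (5)²/250 = 0.2 + 0.1 = 0.300

h = 0.300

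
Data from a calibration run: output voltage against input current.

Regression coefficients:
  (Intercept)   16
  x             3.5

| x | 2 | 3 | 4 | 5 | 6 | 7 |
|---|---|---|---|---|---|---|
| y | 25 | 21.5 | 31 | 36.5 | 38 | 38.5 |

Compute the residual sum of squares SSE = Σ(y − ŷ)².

SSE = 44

x=2: ŷ = 16 + 3.5·2 = 23; e = 25 − 23 = 2
x=3: ŷ = 16 + 3.5·3 = 26.5; e = 21.5 − 26.5 = -5
x=4: ŷ = 16 + 3.5·4 = 30; e = 31 − 30 = 1
x=5: ŷ = 16 + 3.5·5 = 33.5; e = 36.5 − 33.5 = 3
x=6: ŷ = 16 + 3.5·6 = 37; e = 38 − 37 = 1
x=7: ŷ = 16 + 3.5·7 = 40.5; e = 38.5 − 40.5 = -2
SSE = 4 + 25 + 1 + 9 + 1 + 4 = 44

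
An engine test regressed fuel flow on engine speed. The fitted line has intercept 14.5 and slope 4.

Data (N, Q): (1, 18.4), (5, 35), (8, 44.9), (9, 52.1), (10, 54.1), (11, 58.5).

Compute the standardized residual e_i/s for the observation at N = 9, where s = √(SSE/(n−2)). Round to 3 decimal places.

1.360

N=1: Q̂ = 14.5 + 4·1 = 18.5; e = 18.4 − 18.5 = -0.1
N=5: Q̂ = 14.5 + 4·5 = 34.5; e = 35 − 34.5 = 0.5
N=8: Q̂ = 14.5 + 4·8 = 46.5; e = 44.9 − 46.5 = -1.6
N=9: Q̂ = 14.5 + 4·9 = 50.5; e = 52.1 − 50.5 = 1.6
N=10: Q̂ = 14.5 + 4·10 = 54.5; e = 54.1 − 54.5 = -0.4
N=11: Q̂ = 14.5 + 4·11 = 58.5; e = 58.5 − 58.5 = 0
SSE = 0.01 + 0.25 + 2.56 + 2.56 + 0.16 + 0 = 5.54
s = √(5.54/4) = 1.17686
e/s = 1.6 / 1.17686 = 1.360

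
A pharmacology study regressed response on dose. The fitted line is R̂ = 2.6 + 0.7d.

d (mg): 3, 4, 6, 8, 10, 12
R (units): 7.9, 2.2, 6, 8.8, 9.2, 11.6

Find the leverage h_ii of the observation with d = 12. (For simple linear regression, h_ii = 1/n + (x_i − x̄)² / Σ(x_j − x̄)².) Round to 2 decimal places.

h = 0.55

d̄ = (3 + 4 + 6 + 8 + 10 + 12)/6 = 7.16667
Σ(d − d̄)² = 17.3611 + 10.0278 + 1.36111 + 0.694444 + 8.02778 + 23.3611 = 60.8333
h = 1/6 + (4.83333)²/60.8333 = 0.166667 + 0.384018 = 0.55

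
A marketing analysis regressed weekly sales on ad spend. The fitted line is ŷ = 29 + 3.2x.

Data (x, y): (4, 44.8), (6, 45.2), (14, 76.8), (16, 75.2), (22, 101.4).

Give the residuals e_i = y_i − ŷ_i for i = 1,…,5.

x=4: ŷ = 29 + 3.2·4 = 41.8; e = 44.8 − 41.8 = 3
x=6: ŷ = 29 + 3.2·6 = 48.2; e = 45.2 − 48.2 = -3
x=14: ŷ = 29 + 3.2·14 = 73.8; e = 76.8 − 73.8 = 3
x=16: ŷ = 29 + 3.2·16 = 80.2; e = 75.2 − 80.2 = -5
x=22: ŷ = 29 + 3.2·22 = 99.4; e = 101.4 − 99.4 = 2

3, -3, 3, -5, 2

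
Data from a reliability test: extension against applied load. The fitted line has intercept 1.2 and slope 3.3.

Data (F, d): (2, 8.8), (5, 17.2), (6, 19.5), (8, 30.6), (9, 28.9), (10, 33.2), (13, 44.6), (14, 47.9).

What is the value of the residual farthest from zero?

e = 3

F=2: ŷ = 1.2 + 3.3·2 = 7.8; e = 8.8 − 7.8 = 1
F=5: ŷ = 1.2 + 3.3·5 = 17.7; e = 17.2 − 17.7 = -0.5
F=6: ŷ = 1.2 + 3.3·6 = 21; e = 19.5 − 21 = -1.5
F=8: ŷ = 1.2 + 3.3·8 = 27.6; e = 30.6 − 27.6 = 3
F=9: ŷ = 1.2 + 3.3·9 = 30.9; e = 28.9 − 30.9 = -2
F=10: ŷ = 1.2 + 3.3·10 = 34.2; e = 33.2 − 34.2 = -1
F=13: ŷ = 1.2 + 3.3·13 = 44.1; e = 44.6 − 44.1 = 0.5
F=14: ŷ = 1.2 + 3.3·14 = 47.4; e = 47.9 − 47.4 = 0.5
Largest |e| is 3 at F = 8, residual 3.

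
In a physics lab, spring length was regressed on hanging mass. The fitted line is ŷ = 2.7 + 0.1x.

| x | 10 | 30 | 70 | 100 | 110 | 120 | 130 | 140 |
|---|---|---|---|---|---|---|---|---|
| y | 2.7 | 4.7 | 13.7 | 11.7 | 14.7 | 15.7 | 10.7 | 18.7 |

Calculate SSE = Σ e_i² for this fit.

x=10: ŷ = 2.7 + 0.1·10 = 3.7; e = 2.7 − 3.7 = -1
x=30: ŷ = 2.7 + 0.1·30 = 5.7; e = 4.7 − 5.7 = -1
x=70: ŷ = 2.7 + 0.1·70 = 9.7; e = 13.7 − 9.7 = 4
x=100: ŷ = 2.7 + 0.1·100 = 12.7; e = 11.7 − 12.7 = -1
x=110: ŷ = 2.7 + 0.1·110 = 13.7; e = 14.7 − 13.7 = 1
x=120: ŷ = 2.7 + 0.1·120 = 14.7; e = 15.7 − 14.7 = 1
x=130: ŷ = 2.7 + 0.1·130 = 15.7; e = 10.7 − 15.7 = -5
x=140: ŷ = 2.7 + 0.1·140 = 16.7; e = 18.7 − 16.7 = 2
SSE = 1 + 1 + 16 + 1 + 1 + 1 + 25 + 4 = 50

SSE = 50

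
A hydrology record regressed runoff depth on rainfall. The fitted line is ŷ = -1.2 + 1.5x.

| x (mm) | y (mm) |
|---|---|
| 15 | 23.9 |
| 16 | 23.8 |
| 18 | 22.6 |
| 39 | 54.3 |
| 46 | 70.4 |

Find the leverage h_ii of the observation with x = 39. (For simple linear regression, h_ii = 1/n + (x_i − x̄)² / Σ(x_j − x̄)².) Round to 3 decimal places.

h = 0.375

x̄ = (15 + 16 + 18 + 39 + 46)/5 = 26.8
Σ(x − x̄)² = 139.24 + 116.64 + 77.44 + 148.84 + 368.64 = 850.8
h = 1/5 + (12.2)²/850.8 = 0.2 + 0.174941 = 0.375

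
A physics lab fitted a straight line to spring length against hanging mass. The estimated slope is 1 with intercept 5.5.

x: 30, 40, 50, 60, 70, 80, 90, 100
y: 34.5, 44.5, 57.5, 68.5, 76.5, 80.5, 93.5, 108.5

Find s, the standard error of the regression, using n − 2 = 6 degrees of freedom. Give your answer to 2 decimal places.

x=30: ŷ = 5.5 + 30 = 35.5; e = 34.5 − 35.5 = -1
x=40: ŷ = 5.5 + 40 = 45.5; e = 44.5 − 45.5 = -1
x=50: ŷ = 5.5 + 50 = 55.5; e = 57.5 − 55.5 = 2
x=60: ŷ = 5.5 + 60 = 65.5; e = 68.5 − 65.5 = 3
x=70: ŷ = 5.5 + 70 = 75.5; e = 76.5 − 75.5 = 1
x=80: ŷ = 5.5 + 80 = 85.5; e = 80.5 − 85.5 = -5
x=90: ŷ = 5.5 + 90 = 95.5; e = 93.5 − 95.5 = -2
x=100: ŷ = 5.5 + 100 = 105.5; e = 108.5 − 105.5 = 3
SSE = 1 + 1 + 4 + 9 + 1 + 25 + 4 + 9 = 54
s = √(54/6) = √9 ≈ 3.00

s = 3.00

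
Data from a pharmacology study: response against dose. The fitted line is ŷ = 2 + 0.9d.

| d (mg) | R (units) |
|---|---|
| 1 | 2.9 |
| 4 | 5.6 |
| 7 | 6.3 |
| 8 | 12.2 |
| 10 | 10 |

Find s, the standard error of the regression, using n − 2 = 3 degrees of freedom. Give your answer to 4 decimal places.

d=1: ŷ = 2 + 0.9·1 = 2.9; e = 2.9 − 2.9 = 0
d=4: ŷ = 2 + 0.9·4 = 5.6; e = 5.6 − 5.6 = 0
d=7: ŷ = 2 + 0.9·7 = 8.3; e = 6.3 − 8.3 = -2
d=8: ŷ = 2 + 0.9·8 = 9.2; e = 12.2 − 9.2 = 3
d=10: ŷ = 2 + 0.9·10 = 11; e = 10 − 11 = -1
SSE = 0 + 0 + 4 + 9 + 1 = 14
s = √(14/3) = √4.66667 ≈ 2.1602

s = 2.1602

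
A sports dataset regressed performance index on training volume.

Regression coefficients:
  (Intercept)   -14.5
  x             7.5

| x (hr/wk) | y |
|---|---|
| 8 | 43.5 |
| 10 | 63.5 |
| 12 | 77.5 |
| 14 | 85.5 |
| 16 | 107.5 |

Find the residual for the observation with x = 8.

ŷ = -14.5 + 7.5·8 = 45.5
e = 43.5 − 45.5 = -2

e = -2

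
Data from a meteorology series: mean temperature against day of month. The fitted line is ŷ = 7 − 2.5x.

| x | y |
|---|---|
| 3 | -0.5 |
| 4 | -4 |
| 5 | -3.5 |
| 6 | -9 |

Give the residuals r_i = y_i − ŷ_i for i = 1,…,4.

0, -1, 2, -1

x=3: ŷ = 7 − 2.5·3 = -0.5; r = -0.5 − (-0.5) = 0
x=4: ŷ = 7 − 2.5·4 = -3; r = -4 − (-3) = -1
x=5: ŷ = 7 − 2.5·5 = -5.5; r = -3.5 − (-5.5) = 2
x=6: ŷ = 7 − 2.5·6 = -8; r = -9 − (-8) = -1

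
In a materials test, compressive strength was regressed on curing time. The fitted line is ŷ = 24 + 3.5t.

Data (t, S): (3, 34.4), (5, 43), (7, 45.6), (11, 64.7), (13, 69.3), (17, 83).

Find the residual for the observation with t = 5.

e = 1.5

ŷ = 24 + 3.5·5 = 41.5
e = 43 − 41.5 = 1.5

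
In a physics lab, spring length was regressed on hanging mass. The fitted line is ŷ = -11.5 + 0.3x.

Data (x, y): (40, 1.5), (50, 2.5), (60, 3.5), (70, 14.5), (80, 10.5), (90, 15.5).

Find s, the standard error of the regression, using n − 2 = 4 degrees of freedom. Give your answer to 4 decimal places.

x=40: ŷ = -11.5 + 0.3·40 = 0.5; e = 1.5 − 0.5 = 1
x=50: ŷ = -11.5 + 0.3·50 = 3.5; e = 2.5 − 3.5 = -1
x=60: ŷ = -11.5 + 0.3·60 = 6.5; e = 3.5 − 6.5 = -3
x=70: ŷ = -11.5 + 0.3·70 = 9.5; e = 14.5 − 9.5 = 5
x=80: ŷ = -11.5 + 0.3·80 = 12.5; e = 10.5 − 12.5 = -2
x=90: ŷ = -11.5 + 0.3·90 = 15.5; e = 15.5 − 15.5 = 0
SSE = 1 + 1 + 9 + 25 + 4 + 0 = 40
s = √(40/4) = √10 ≈ 3.1623

s = 3.1623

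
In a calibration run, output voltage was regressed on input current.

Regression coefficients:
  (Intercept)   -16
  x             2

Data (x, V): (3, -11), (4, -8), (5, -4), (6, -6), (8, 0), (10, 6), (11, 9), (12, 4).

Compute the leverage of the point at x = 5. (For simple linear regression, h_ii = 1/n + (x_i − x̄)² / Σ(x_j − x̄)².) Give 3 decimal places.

x̄ = (3 + 4 + 5 + 6 + 8 + 10 + 11 + 12)/8 = 7.375
Σ(x − x̄)² = 19.1406 + 11.3906 + 5.64062 + 1.89062 + 0.390625 + 6.89062 + 13.1406 + 21.3906 = 79.875
h = 1/8 + (-2.375)²/79.875 = 0.125 + 0.0706182 = 0.196

h = 0.196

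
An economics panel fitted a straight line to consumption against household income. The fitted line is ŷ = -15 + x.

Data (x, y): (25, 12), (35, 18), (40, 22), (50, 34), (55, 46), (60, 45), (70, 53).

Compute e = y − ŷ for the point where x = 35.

ŷ = -15 + 35 = 20
e = 18 − 20 = -2

e = -2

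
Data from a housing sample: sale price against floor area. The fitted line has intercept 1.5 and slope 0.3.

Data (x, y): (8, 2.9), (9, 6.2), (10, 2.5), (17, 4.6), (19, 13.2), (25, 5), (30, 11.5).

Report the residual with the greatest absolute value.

x=8: ŷ = 1.5 + 0.3·8 = 3.9; e = 2.9 − 3.9 = -1
x=9: ŷ = 1.5 + 0.3·9 = 4.2; e = 6.2 − 4.2 = 2
x=10: ŷ = 1.5 + 0.3·10 = 4.5; e = 2.5 − 4.5 = -2
x=17: ŷ = 1.5 + 0.3·17 = 6.6; e = 4.6 − 6.6 = -2
x=19: ŷ = 1.5 + 0.3·19 = 7.2; e = 13.2 − 7.2 = 6
x=25: ŷ = 1.5 + 0.3·25 = 9; e = 5 − 9 = -4
x=30: ŷ = 1.5 + 0.3·30 = 10.5; e = 11.5 − 10.5 = 1
Largest |e| is 6 at x = 19, residual 6.

e = 6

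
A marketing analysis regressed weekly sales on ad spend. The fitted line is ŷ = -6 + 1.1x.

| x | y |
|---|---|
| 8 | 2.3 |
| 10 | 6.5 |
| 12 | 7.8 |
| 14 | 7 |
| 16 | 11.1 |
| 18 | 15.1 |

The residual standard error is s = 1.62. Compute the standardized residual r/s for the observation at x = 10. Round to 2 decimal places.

ŷ = -6 + 1.1·10 = 5
r = 6.5 − 5 = 1.5
r/s = 1.5 / 1.62 = 0.93

0.93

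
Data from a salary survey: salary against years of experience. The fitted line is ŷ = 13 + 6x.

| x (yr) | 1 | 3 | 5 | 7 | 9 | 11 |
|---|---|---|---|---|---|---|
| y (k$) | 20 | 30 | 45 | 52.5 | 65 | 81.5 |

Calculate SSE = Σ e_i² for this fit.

SSE = 22.5

x=1: ŷ = 13 + 6·1 = 19; e = 20 − 19 = 1
x=3: ŷ = 13 + 6·3 = 31; e = 30 − 31 = -1
x=5: ŷ = 13 + 6·5 = 43; e = 45 − 43 = 2
x=7: ŷ = 13 + 6·7 = 55; e = 52.5 − 55 = -2.5
x=9: ŷ = 13 + 6·9 = 67; e = 65 − 67 = -2
x=11: ŷ = 13 + 6·11 = 79; e = 81.5 − 79 = 2.5
SSE = 1 + 1 + 4 + 6.25 + 4 + 6.25 = 22.5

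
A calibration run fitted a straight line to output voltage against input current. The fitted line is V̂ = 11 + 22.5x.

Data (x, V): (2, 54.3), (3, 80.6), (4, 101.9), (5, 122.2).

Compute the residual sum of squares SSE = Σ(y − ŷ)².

SSE = 9.8

x=2: V̂ = 11 + 22.5·2 = 56; e = 54.3 − 56 = -1.7
x=3: V̂ = 11 + 22.5·3 = 78.5; e = 80.6 − 78.5 = 2.1
x=4: V̂ = 11 + 22.5·4 = 101; e = 101.9 − 101 = 0.9
x=5: V̂ = 11 + 22.5·5 = 123.5; e = 122.2 − 123.5 = -1.3
SSE = 2.89 + 4.41 + 0.81 + 1.69 = 9.8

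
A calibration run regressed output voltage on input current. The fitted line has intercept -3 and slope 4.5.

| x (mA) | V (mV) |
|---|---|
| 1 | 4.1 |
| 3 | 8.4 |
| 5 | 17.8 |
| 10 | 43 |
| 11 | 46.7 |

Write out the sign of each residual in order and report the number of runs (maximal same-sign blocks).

3 runs

x=1: ŷ = -3 + 4.5·1 = 1.5; r = 4.1 − 1.5 = 2.6
x=3: ŷ = -3 + 4.5·3 = 10.5; r = 8.4 − 10.5 = -2.1
x=5: ŷ = -3 + 4.5·5 = 19.5; r = 17.8 − 19.5 = -1.7
x=10: ŷ = -3 + 4.5·10 = 42; r = 43 − 42 = 1
x=11: ŷ = -3 + 4.5·11 = 46.5; r = 46.7 − 46.5 = 0.2
Signs: + − − + +
Runs: +×1, −×2, +×2 → 3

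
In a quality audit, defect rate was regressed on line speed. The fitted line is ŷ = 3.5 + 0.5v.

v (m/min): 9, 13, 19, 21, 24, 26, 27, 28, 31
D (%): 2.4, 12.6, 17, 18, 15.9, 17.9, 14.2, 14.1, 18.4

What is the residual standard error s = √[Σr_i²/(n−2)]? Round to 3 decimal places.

s = 3.625

v=9: ŷ = 3.5 + 0.5·9 = 8; r = 2.4 − 8 = -5.6
v=13: ŷ = 3.5 + 0.5·13 = 10; r = 12.6 − 10 = 2.6
v=19: ŷ = 3.5 + 0.5·19 = 13; r = 17 − 13 = 4
v=21: ŷ = 3.5 + 0.5·21 = 14; r = 18 − 14 = 4
v=24: ŷ = 3.5 + 0.5·24 = 15.5; r = 15.9 − 15.5 = 0.4
v=26: ŷ = 3.5 + 0.5·26 = 16.5; r = 17.9 − 16.5 = 1.4
v=27: ŷ = 3.5 + 0.5·27 = 17; r = 14.2 − 17 = -2.8
v=28: ŷ = 3.5 + 0.5·28 = 17.5; r = 14.1 − 17.5 = -3.4
v=31: ŷ = 3.5 + 0.5·31 = 19; r = 18.4 − 19 = -0.6
SSE = 31.36 + 6.76 + 16 + 16 + 0.16 + 1.96 + 7.84 + 11.56 + 0.36 = 92
s = √(92/7) = √13.1429 ≈ 3.625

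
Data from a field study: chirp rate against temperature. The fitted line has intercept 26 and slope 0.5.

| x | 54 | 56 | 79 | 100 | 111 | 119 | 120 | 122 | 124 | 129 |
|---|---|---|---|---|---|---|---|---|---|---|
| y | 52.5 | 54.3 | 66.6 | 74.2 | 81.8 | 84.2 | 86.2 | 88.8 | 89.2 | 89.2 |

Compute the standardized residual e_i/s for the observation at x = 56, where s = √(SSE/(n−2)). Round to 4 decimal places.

x=54: ŷ = 26 + 0.5·54 = 53; e = 52.5 − 53 = -0.5
x=56: ŷ = 26 + 0.5·56 = 54; e = 54.3 − 54 = 0.3
x=79: ŷ = 26 + 0.5·79 = 65.5; e = 66.6 − 65.5 = 1.1
x=100: ŷ = 26 + 0.5·100 = 76; e = 74.2 − 76 = -1.8
x=111: ŷ = 26 + 0.5·111 = 81.5; e = 81.8 − 81.5 = 0.3
x=119: ŷ = 26 + 0.5·119 = 85.5; e = 84.2 − 85.5 = -1.3
x=120: ŷ = 26 + 0.5·120 = 86; e = 86.2 − 86 = 0.2
x=122: ŷ = 26 + 0.5·122 = 87; e = 88.8 − 87 = 1.8
x=124: ŷ = 26 + 0.5·124 = 88; e = 89.2 − 88 = 1.2
x=129: ŷ = 26 + 0.5·129 = 90.5; e = 89.2 − 90.5 = -1.3
SSE = 0.25 + 0.09 + 1.21 + 3.24 + 0.09 + 1.69 + 0.04 + 3.24 + 1.44 + 1.69 = 12.98
s = √(12.98/8) = 1.27377
e/s = 0.3 / 1.27377 = 0.2355

0.2355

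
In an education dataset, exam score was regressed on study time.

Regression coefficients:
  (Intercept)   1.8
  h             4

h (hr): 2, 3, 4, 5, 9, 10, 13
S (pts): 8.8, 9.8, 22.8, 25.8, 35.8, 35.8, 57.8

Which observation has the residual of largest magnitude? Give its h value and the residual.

h = 10, r = -6

h=2: Ŝ = 1.8 + 4·2 = 9.8; r = 8.8 − 9.8 = -1
h=3: Ŝ = 1.8 + 4·3 = 13.8; r = 9.8 − 13.8 = -4
h=4: Ŝ = 1.8 + 4·4 = 17.8; r = 22.8 − 17.8 = 5
h=5: Ŝ = 1.8 + 4·5 = 21.8; r = 25.8 − 21.8 = 4
h=9: Ŝ = 1.8 + 4·9 = 37.8; r = 35.8 − 37.8 = -2
h=10: Ŝ = 1.8 + 4·10 = 41.8; r = 35.8 − 41.8 = -6
h=13: Ŝ = 1.8 + 4·13 = 53.8; r = 57.8 − 53.8 = 4
Largest |r| is 6 at h = 10, residual -6.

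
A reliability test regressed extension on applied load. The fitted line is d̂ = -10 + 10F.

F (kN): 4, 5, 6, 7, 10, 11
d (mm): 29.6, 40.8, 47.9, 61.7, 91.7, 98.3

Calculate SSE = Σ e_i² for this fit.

SSE = 13.88

F=4: d̂ = -10 + 10·4 = 30; e = 29.6 − 30 = -0.4
F=5: d̂ = -10 + 10·5 = 40; e = 40.8 − 40 = 0.8
F=6: d̂ = -10 + 10·6 = 50; e = 47.9 − 50 = -2.1
F=7: d̂ = -10 + 10·7 = 60; e = 61.7 − 60 = 1.7
F=10: d̂ = -10 + 10·10 = 90; e = 91.7 − 90 = 1.7
F=11: d̂ = -10 + 10·11 = 100; e = 98.3 − 100 = -1.7
SSE = 0.16 + 0.64 + 4.41 + 2.89 + 2.89 + 2.89 = 13.88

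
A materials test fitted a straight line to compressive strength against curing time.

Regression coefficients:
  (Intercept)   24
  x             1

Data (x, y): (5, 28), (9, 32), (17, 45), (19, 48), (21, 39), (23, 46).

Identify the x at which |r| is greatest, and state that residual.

x=5: ŷ = 24 + 5 = 29; r = 28 − 29 = -1
x=9: ŷ = 24 + 9 = 33; r = 32 − 33 = -1
x=17: ŷ = 24 + 17 = 41; r = 45 − 41 = 4
x=19: ŷ = 24 + 19 = 43; r = 48 − 43 = 5
x=21: ŷ = 24 + 21 = 45; r = 39 − 45 = -6
x=23: ŷ = 24 + 23 = 47; r = 46 − 47 = -1
Largest |r| is 6 at x = 21, residual -6.

x = 21, r = -6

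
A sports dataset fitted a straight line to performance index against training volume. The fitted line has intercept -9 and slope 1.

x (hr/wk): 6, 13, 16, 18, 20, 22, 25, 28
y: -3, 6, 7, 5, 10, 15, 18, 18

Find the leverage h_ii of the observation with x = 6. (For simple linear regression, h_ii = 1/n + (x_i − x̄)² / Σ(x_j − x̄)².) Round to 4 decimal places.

x̄ = (6 + 13 + 16 + 18 + 20 + 22 + 25 + 28)/8 = 18.5
Σ(x − x̄)² = 156.25 + 30.25 + 6.25 + 0.25 + 2.25 + 12.25 + 42.25 + 90.25 = 340
h = 1/8 + (-12.5)²/340 = 0.125 + 0.459559 = 0.5846

h = 0.5846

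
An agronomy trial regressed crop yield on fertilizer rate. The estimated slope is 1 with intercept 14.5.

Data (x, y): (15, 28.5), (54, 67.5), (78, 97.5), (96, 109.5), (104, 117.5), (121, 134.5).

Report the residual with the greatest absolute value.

r = 5

x=15: ŷ = 14.5 + 15 = 29.5; r = 28.5 − 29.5 = -1
x=54: ŷ = 14.5 + 54 = 68.5; r = 67.5 − 68.5 = -1
x=78: ŷ = 14.5 + 78 = 92.5; r = 97.5 − 92.5 = 5
x=96: ŷ = 14.5 + 96 = 110.5; r = 109.5 − 110.5 = -1
x=104: ŷ = 14.5 + 104 = 118.5; r = 117.5 − 118.5 = -1
x=121: ŷ = 14.5 + 121 = 135.5; r = 134.5 − 135.5 = -1
Largest |r| is 5 at x = 78, residual 5.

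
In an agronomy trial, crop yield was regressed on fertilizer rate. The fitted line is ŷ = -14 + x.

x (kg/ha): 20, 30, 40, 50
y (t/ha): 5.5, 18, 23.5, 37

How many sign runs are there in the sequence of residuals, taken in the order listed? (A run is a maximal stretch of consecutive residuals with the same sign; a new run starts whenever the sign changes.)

x=20: ŷ = -14 + 20 = 6; r = 5.5 − 6 = -0.5
x=30: ŷ = -14 + 30 = 16; r = 18 − 16 = 2
x=40: ŷ = -14 + 40 = 26; r = 23.5 − 26 = -2.5
x=50: ŷ = -14 + 50 = 36; r = 37 − 36 = 1
Signs: − + − +
Runs: −×1, +×1, −×1, +×1 → 4

4 runs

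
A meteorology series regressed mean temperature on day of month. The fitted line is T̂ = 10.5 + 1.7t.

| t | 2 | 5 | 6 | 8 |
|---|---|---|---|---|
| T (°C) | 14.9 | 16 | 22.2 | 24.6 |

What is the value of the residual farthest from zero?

t=2: T̂ = 10.5 + 1.7·2 = 13.9; r = 14.9 − 13.9 = 1
t=5: T̂ = 10.5 + 1.7·5 = 19; r = 16 − 19 = -3
t=6: T̂ = 10.5 + 1.7·6 = 20.7; r = 22.2 − 20.7 = 1.5
t=8: T̂ = 10.5 + 1.7·8 = 24.1; r = 24.6 − 24.1 = 0.5
Largest |r| is 3 at t = 5, residual -3.

r = -3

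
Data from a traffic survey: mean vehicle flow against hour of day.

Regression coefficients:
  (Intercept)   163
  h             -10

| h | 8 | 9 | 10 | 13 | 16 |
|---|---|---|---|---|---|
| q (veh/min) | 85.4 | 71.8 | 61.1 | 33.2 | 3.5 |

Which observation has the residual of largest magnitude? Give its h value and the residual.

h = 8, r = 2.4

h=8: q̂ = 163 − 10·8 = 83; r = 85.4 − 83 = 2.4
h=9: q̂ = 163 − 10·9 = 73; r = 71.8 − 73 = -1.2
h=10: q̂ = 163 − 10·10 = 63; r = 61.1 − 63 = -1.9
h=13: q̂ = 163 − 10·13 = 33; r = 33.2 − 33 = 0.2
h=16: q̂ = 163 − 10·16 = 3; r = 3.5 − 3 = 0.5
Largest |r| is 2.4 at h = 8, residual 2.4.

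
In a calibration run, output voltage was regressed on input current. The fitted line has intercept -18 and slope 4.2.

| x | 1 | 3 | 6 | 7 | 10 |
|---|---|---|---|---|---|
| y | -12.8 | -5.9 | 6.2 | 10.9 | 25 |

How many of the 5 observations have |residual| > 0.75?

x=1: ŷ = -18 + 4.2·1 = -13.8; r = -12.8 − (-13.8) = 1
x=3: ŷ = -18 + 4.2·3 = -5.4; r = -5.9 − (-5.4) = -0.5
x=6: ŷ = -18 + 4.2·6 = 7.2; r = 6.2 − 7.2 = -1
x=7: ŷ = -18 + 4.2·7 = 11.4; r = 10.9 − 11.4 = -0.5
x=10: ŷ = -18 + 4.2·10 = 24; r = 25 − 24 = 1
|r| > 0.75: x=1 (|r|=1), x=6 (|r|=1), x=10 (|r|=1) → 3

3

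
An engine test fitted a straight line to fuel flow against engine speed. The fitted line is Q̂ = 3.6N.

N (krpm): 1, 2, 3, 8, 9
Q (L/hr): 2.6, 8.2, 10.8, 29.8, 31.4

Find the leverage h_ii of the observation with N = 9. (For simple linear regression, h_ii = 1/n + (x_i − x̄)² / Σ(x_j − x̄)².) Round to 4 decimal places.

h = 0.5639

N̄ = (1 + 2 + 3 + 8 + 9)/5 = 4.6
Σ(N − N̄)² = 12.96 + 6.76 + 2.56 + 11.56 + 19.36 = 53.2
h = 1/5 + (4.4)²/53.2 = 0.2 + 0.36391 = 0.5639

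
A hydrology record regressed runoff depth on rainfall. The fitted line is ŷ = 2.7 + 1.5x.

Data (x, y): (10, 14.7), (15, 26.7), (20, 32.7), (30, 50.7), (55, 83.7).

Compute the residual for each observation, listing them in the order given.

x=10: ŷ = 2.7 + 1.5·10 = 17.7; r = 14.7 − 17.7 = -3
x=15: ŷ = 2.7 + 1.5·15 = 25.2; r = 26.7 − 25.2 = 1.5
x=20: ŷ = 2.7 + 1.5·20 = 32.7; r = 32.7 − 32.7 = 0
x=30: ŷ = 2.7 + 1.5·30 = 47.7; r = 50.7 − 47.7 = 3
x=55: ŷ = 2.7 + 1.5·55 = 85.2; r = 83.7 − 85.2 = -1.5

-3, 1.5, 0, 3, -1.5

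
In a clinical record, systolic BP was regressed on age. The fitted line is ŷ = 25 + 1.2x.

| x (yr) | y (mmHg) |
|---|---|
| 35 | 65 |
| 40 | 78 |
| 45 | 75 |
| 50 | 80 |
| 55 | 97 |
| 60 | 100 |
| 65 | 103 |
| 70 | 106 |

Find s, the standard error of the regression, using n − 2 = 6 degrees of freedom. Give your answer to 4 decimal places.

x=35: ŷ = 25 + 1.2·35 = 67; r = 65 − 67 = -2
x=40: ŷ = 25 + 1.2·40 = 73; r = 78 − 73 = 5
x=45: ŷ = 25 + 1.2·45 = 79; r = 75 − 79 = -4
x=50: ŷ = 25 + 1.2·50 = 85; r = 80 − 85 = -5
x=55: ŷ = 25 + 1.2·55 = 91; r = 97 − 91 = 6
x=60: ŷ = 25 + 1.2·60 = 97; r = 100 − 97 = 3
x=65: ŷ = 25 + 1.2·65 = 103; r = 103 − 103 = 0
x=70: ŷ = 25 + 1.2·70 = 109; r = 106 − 109 = -3
SSE = 4 + 25 + 16 + 25 + 36 + 9 + 0 + 9 = 124
s = √(124/6) = √20.6667 ≈ 4.5461

s = 4.5461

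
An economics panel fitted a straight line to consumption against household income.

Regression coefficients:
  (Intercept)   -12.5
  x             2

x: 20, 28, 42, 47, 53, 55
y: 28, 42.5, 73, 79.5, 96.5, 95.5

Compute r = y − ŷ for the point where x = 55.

r = -2

ŷ = -12.5 + 2·55 = 97.5
r = 95.5 − 97.5 = -2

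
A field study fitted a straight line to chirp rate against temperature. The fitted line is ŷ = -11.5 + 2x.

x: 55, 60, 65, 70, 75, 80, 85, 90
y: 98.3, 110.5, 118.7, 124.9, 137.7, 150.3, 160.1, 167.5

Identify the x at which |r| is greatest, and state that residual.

x = 70, r = -3.6

x=55: ŷ = -11.5 + 2·55 = 98.5; r = 98.3 − 98.5 = -0.2
x=60: ŷ = -11.5 + 2·60 = 108.5; r = 110.5 − 108.5 = 2
x=65: ŷ = -11.5 + 2·65 = 118.5; r = 118.7 − 118.5 = 0.2
x=70: ŷ = -11.5 + 2·70 = 128.5; r = 124.9 − 128.5 = -3.6
x=75: ŷ = -11.5 + 2·75 = 138.5; r = 137.7 − 138.5 = -0.8
x=80: ŷ = -11.5 + 2·80 = 148.5; r = 150.3 − 148.5 = 1.8
x=85: ŷ = -11.5 + 2·85 = 158.5; r = 160.1 − 158.5 = 1.6
x=90: ŷ = -11.5 + 2·90 = 168.5; r = 167.5 − 168.5 = -1
Largest |r| is 3.6 at x = 70, residual -3.6.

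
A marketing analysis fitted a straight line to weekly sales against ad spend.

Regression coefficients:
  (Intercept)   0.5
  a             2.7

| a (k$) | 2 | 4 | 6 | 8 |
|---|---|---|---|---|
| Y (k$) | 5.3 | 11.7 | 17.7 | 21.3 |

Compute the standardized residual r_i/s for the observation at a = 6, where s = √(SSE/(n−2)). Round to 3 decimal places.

a=2: ŷ = 0.5 + 2.7·2 = 5.9; r = 5.3 − 5.9 = -0.6
a=4: ŷ = 0.5 + 2.7·4 = 11.3; r = 11.7 − 11.3 = 0.4
a=6: ŷ = 0.5 + 2.7·6 = 16.7; r = 17.7 − 16.7 = 1
a=8: ŷ = 0.5 + 2.7·8 = 22.1; r = 21.3 − 22.1 = -0.8
SSE = 0.36 + 0.16 + 1 + 0.64 = 2.16
s = √(2.16/2) = 1.03923
r/s = 1 / 1.03923 = 0.962

0.962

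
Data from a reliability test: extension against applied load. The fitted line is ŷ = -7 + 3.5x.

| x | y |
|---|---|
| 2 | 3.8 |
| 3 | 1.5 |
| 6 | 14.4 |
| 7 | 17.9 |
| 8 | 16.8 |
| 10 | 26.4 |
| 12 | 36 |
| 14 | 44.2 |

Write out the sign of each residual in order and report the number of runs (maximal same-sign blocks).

5 runs

x=2: ŷ = -7 + 3.5·2 = 0; r = 3.8 − 0 = 3.8
x=3: ŷ = -7 + 3.5·3 = 3.5; r = 1.5 − 3.5 = -2
x=6: ŷ = -7 + 3.5·6 = 14; r = 14.4 − 14 = 0.4
x=7: ŷ = -7 + 3.5·7 = 17.5; r = 17.9 − 17.5 = 0.4
x=8: ŷ = -7 + 3.5·8 = 21; r = 16.8 − 21 = -4.2
x=10: ŷ = -7 + 3.5·10 = 28; r = 26.4 − 28 = -1.6
x=12: ŷ = -7 + 3.5·12 = 35; r = 36 − 35 = 1
x=14: ŷ = -7 + 3.5·14 = 42; r = 44.2 − 42 = 2.2
Signs: + − + + − − + +
Runs: +×1, −×1, +×2, −×2, +×2 → 5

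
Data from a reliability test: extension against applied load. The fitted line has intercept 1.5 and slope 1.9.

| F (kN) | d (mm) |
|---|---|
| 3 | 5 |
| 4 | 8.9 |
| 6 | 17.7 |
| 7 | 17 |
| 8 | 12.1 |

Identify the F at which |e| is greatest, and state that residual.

F=3: ŷ = 1.5 + 1.9·3 = 7.2; e = 5 − 7.2 = -2.2
F=4: ŷ = 1.5 + 1.9·4 = 9.1; e = 8.9 − 9.1 = -0.2
F=6: ŷ = 1.5 + 1.9·6 = 12.9; e = 17.7 − 12.9 = 4.8
F=7: ŷ = 1.5 + 1.9·7 = 14.8; e = 17 − 14.8 = 2.2
F=8: ŷ = 1.5 + 1.9·8 = 16.7; e = 12.1 − 16.7 = -4.6
Largest |e| is 4.8 at F = 6, residual 4.8.

F = 6, e = 4.8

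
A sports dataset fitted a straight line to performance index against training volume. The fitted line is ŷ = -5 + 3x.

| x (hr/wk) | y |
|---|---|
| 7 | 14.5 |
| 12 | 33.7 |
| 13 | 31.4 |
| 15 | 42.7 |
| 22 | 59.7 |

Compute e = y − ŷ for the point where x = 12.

ŷ = -5 + 3·12 = 31
e = 33.7 − 31 = 2.7

e = 2.7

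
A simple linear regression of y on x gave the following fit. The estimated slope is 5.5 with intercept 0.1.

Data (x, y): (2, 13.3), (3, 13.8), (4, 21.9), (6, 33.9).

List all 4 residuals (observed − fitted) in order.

x=2: ŷ = 0.1 + 5.5·2 = 11.1; r = 13.3 − 11.1 = 2.2
x=3: ŷ = 0.1 + 5.5·3 = 16.6; r = 13.8 − 16.6 = -2.8
x=4: ŷ = 0.1 + 5.5·4 = 22.1; r = 21.9 − 22.1 = -0.2
x=6: ŷ = 0.1 + 5.5·6 = 33.1; r = 33.9 − 33.1 = 0.8

2.2, -2.8, -0.2, 0.8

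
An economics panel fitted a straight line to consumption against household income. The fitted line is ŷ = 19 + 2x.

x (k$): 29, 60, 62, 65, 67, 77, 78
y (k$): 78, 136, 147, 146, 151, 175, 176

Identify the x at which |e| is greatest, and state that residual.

x=29: ŷ = 19 + 2·29 = 77; e = 78 − 77 = 1
x=60: ŷ = 19 + 2·60 = 139; e = 136 − 139 = -3
x=62: ŷ = 19 + 2·62 = 143; e = 147 − 143 = 4
x=65: ŷ = 19 + 2·65 = 149; e = 146 − 149 = -3
x=67: ŷ = 19 + 2·67 = 153; e = 151 − 153 = -2
x=77: ŷ = 19 + 2·77 = 173; e = 175 − 173 = 2
x=78: ŷ = 19 + 2·78 = 175; e = 176 − 175 = 1
Largest |e| is 4 at x = 62, residual 4.

x = 62, e = 4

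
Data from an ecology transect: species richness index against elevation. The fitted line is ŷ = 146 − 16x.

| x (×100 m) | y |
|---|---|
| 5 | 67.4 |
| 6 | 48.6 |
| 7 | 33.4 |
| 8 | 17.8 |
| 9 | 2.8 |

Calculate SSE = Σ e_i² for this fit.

SSE = 4.96

x=5: ŷ = 146 − 16·5 = 66; e = 67.4 − 66 = 1.4
x=6: ŷ = 146 − 16·6 = 50; e = 48.6 − 50 = -1.4
x=7: ŷ = 146 − 16·7 = 34; e = 33.4 − 34 = -0.6
x=8: ŷ = 146 − 16·8 = 18; e = 17.8 − 18 = -0.2
x=9: ŷ = 146 − 16·9 = 2; e = 2.8 − 2 = 0.8
SSE = 1.96 + 1.96 + 0.36 + 0.04 + 0.64 = 4.96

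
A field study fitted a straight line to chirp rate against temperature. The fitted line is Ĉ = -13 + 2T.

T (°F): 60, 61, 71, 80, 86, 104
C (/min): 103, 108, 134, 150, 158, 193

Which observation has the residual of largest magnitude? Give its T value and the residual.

T = 71, r = 5

T=60: Ĉ = -13 + 2·60 = 107; r = 103 − 107 = -4
T=61: Ĉ = -13 + 2·61 = 109; r = 108 − 109 = -1
T=71: Ĉ = -13 + 2·71 = 129; r = 134 − 129 = 5
T=80: Ĉ = -13 + 2·80 = 147; r = 150 − 147 = 3
T=86: Ĉ = -13 + 2·86 = 159; r = 158 − 159 = -1
T=104: Ĉ = -13 + 2·104 = 195; r = 193 − 195 = -2
Largest |r| is 5 at T = 71, residual 5.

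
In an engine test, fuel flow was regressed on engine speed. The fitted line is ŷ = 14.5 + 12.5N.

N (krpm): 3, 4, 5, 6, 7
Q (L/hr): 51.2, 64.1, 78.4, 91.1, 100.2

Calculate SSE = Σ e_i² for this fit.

N=3: ŷ = 14.5 + 12.5·3 = 52; e = 51.2 − 52 = -0.8
N=4: ŷ = 14.5 + 12.5·4 = 64.5; e = 64.1 − 64.5 = -0.4
N=5: ŷ = 14.5 + 12.5·5 = 77; e = 78.4 − 77 = 1.4
N=6: ŷ = 14.5 + 12.5·6 = 89.5; e = 91.1 − 89.5 = 1.6
N=7: ŷ = 14.5 + 12.5·7 = 102; e = 100.2 − 102 = -1.8
SSE = 0.64 + 0.16 + 1.96 + 2.56 + 3.24 = 8.56

SSE = 8.56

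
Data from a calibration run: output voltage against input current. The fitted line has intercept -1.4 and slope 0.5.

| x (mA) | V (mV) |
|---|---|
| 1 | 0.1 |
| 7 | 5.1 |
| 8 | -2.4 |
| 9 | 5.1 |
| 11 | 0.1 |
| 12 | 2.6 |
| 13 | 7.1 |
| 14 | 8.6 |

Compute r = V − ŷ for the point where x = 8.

ŷ = -1.4 + 0.5·8 = 2.6
r = -2.4 − 2.6 = -5

r = -5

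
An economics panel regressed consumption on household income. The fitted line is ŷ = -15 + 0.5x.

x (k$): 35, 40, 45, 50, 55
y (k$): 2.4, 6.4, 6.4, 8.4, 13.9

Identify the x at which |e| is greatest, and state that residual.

x=35: ŷ = -15 + 0.5·35 = 2.5; e = 2.4 − 2.5 = -0.1
x=40: ŷ = -15 + 0.5·40 = 5; e = 6.4 − 5 = 1.4
x=45: ŷ = -15 + 0.5·45 = 7.5; e = 6.4 − 7.5 = -1.1
x=50: ŷ = -15 + 0.5·50 = 10; e = 8.4 − 10 = -1.6
x=55: ŷ = -15 + 0.5·55 = 12.5; e = 13.9 − 12.5 = 1.4
Largest |e| is 1.6 at x = 50, residual -1.6.

x = 50, e = -1.6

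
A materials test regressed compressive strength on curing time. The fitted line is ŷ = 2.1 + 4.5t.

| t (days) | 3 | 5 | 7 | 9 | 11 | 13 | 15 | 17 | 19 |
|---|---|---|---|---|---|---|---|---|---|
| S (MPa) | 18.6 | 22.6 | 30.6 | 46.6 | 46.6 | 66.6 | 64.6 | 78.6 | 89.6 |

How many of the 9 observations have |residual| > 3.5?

t=3: ŷ = 2.1 + 4.5·3 = 15.6; e = 18.6 − 15.6 = 3
t=5: ŷ = 2.1 + 4.5·5 = 24.6; e = 22.6 − 24.6 = -2
t=7: ŷ = 2.1 + 4.5·7 = 33.6; e = 30.6 − 33.6 = -3
t=9: ŷ = 2.1 + 4.5·9 = 42.6; e = 46.6 − 42.6 = 4
t=11: ŷ = 2.1 + 4.5·11 = 51.6; e = 46.6 − 51.6 = -5
t=13: ŷ = 2.1 + 4.5·13 = 60.6; e = 66.6 − 60.6 = 6
t=15: ŷ = 2.1 + 4.5·15 = 69.6; e = 64.6 − 69.6 = -5
t=17: ŷ = 2.1 + 4.5·17 = 78.6; e = 78.6 − 78.6 = 0
t=19: ŷ = 2.1 + 4.5·19 = 87.6; e = 89.6 − 87.6 = 2
|e| > 3.5: t=9 (|e|=4), t=11 (|e|=5), t=13 (|e|=6), t=15 (|e|=5) → 4

4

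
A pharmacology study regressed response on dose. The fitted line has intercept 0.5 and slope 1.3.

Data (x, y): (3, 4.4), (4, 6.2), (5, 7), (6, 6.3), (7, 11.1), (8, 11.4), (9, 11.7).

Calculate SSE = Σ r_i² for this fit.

SSE = 7

x=3: ŷ = 0.5 + 1.3·3 = 4.4; r = 4.4 − 4.4 = 0
x=4: ŷ = 0.5 + 1.3·4 = 5.7; r = 6.2 − 5.7 = 0.5
x=5: ŷ = 0.5 + 1.3·5 = 7; r = 7 − 7 = 0
x=6: ŷ = 0.5 + 1.3·6 = 8.3; r = 6.3 − 8.3 = -2
x=7: ŷ = 0.5 + 1.3·7 = 9.6; r = 11.1 − 9.6 = 1.5
x=8: ŷ = 0.5 + 1.3·8 = 10.9; r = 11.4 − 10.9 = 0.5
x=9: ŷ = 0.5 + 1.3·9 = 12.2; r = 11.7 − 12.2 = -0.5
SSE = 0 + 0.25 + 0 + 4 + 2.25 + 0.25 + 0.25 = 7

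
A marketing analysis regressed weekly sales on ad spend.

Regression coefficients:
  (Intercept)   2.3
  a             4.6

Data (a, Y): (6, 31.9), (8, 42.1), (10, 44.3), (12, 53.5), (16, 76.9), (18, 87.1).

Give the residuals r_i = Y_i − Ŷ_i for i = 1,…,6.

2, 3, -4, -4, 1, 2

a=6: Ŷ = 2.3 + 4.6·6 = 29.9; r = 31.9 − 29.9 = 2
a=8: Ŷ = 2.3 + 4.6·8 = 39.1; r = 42.1 − 39.1 = 3
a=10: Ŷ = 2.3 + 4.6·10 = 48.3; r = 44.3 − 48.3 = -4
a=12: Ŷ = 2.3 + 4.6·12 = 57.5; r = 53.5 − 57.5 = -4
a=16: Ŷ = 2.3 + 4.6·16 = 75.9; r = 76.9 − 75.9 = 1
a=18: Ŷ = 2.3 + 4.6·18 = 85.1; r = 87.1 − 85.1 = 2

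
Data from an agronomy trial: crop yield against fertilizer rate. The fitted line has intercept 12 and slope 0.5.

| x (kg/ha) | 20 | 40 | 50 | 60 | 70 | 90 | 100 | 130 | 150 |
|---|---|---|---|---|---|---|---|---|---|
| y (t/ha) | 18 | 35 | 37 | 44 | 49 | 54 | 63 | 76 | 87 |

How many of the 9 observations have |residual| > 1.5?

5

x=20: ŷ = 12 + 0.5·20 = 22; e = 18 − 22 = -4
x=40: ŷ = 12 + 0.5·40 = 32; e = 35 − 32 = 3
x=50: ŷ = 12 + 0.5·50 = 37; e = 37 − 37 = 0
x=60: ŷ = 12 + 0.5·60 = 42; e = 44 − 42 = 2
x=70: ŷ = 12 + 0.5·70 = 47; e = 49 − 47 = 2
x=90: ŷ = 12 + 0.5·90 = 57; e = 54 − 57 = -3
x=100: ŷ = 12 + 0.5·100 = 62; e = 63 − 62 = 1
x=130: ŷ = 12 + 0.5·130 = 77; e = 76 − 77 = -1
x=150: ŷ = 12 + 0.5·150 = 87; e = 87 − 87 = 0
|e| > 1.5: x=20 (|e|=4), x=40 (|e|=3), x=60 (|e|=2), x=70 (|e|=2), x=90 (|e|=3) → 5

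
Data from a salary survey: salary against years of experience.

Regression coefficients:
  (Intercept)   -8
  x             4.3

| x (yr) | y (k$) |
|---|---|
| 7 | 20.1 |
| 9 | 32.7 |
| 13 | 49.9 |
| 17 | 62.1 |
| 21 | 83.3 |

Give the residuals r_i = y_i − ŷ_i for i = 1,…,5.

-2, 2, 2, -3, 1

x=7: ŷ = -8 + 4.3·7 = 22.1; r = 20.1 − 22.1 = -2
x=9: ŷ = -8 + 4.3·9 = 30.7; r = 32.7 − 30.7 = 2
x=13: ŷ = -8 + 4.3·13 = 47.9; r = 49.9 − 47.9 = 2
x=17: ŷ = -8 + 4.3·17 = 65.1; r = 62.1 − 65.1 = -3
x=21: ŷ = -8 + 4.3·21 = 82.3; r = 83.3 − 82.3 = 1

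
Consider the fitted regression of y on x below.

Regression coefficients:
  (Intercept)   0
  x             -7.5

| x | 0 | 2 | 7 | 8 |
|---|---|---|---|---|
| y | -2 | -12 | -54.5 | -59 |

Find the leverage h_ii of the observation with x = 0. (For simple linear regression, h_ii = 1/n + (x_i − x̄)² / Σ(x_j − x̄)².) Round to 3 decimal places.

x̄ = (0 + 2 + 7 + 8)/4 = 4.25
Σ(x − x̄)² = 18.0625 + 5.0625 + 7.5625 + 14.0625 = 44.75
h = 1/4 + (-4.25)²/44.75 = 0.25 + 0.403631 = 0.654

h = 0.654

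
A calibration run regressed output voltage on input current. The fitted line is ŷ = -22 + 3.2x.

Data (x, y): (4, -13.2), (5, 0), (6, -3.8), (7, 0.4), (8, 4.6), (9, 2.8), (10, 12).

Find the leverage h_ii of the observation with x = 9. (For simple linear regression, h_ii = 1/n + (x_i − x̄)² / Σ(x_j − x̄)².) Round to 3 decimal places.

h = 0.286

x̄ = (4 + 5 + 6 + 7 + 8 + 9 + 10)/7 = 7
Σ(x − x̄)² = 9 + 4 + 1 + 0 + 1 + 4 + 9 = 28
h = 1/7 + (2)²/28 = 0.142857 + 0.142857 = 0.286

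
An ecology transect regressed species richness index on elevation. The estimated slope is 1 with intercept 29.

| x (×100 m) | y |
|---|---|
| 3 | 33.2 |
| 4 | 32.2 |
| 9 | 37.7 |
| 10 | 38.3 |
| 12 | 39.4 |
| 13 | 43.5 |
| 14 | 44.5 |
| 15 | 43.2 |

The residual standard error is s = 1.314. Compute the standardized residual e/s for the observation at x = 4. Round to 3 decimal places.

-0.609

ŷ = 29 + 4 = 33
e = 32.2 − 33 = -0.8
e/s = -0.8 / 1.314 = -0.609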